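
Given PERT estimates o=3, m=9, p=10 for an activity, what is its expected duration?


te = (o + 4m + p) / 6
= (3 + 4×9 + 10) / 6
= (3 + 36 + 10) / 6
= 49 / 6
= 8.17


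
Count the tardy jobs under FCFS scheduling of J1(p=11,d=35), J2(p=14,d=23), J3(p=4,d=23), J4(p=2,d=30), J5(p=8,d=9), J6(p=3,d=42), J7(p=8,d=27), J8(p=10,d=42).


Completion vs due date:
  J1: C=11, d=35 → on time
  J2: C=25, d=23 → TARDY
  J3: C=29, d=23 → TARDY
  J4: C=31, d=30 → TARDY
  J5: C=39, d=9 → TARDY
  J6: C=42, d=42 → on time
  J7: C=50, d=27 → TARDY
  J8: C=60, d=42 → TARDY
Tardy jobs: J2, J3, J4, J5, J7, J8
Count = 6


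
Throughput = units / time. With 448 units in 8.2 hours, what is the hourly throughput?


Throughput = units / time
= 448 / 8.2
= 54.6 units/hour


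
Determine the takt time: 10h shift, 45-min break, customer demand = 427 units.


Available = 10×60 - 45 = 555 min
Takt time = 555 / 427
= 1.30 min/unit


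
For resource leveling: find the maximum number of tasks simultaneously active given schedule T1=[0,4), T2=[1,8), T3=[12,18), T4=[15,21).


Check each time point for overlaps:
  t=1: 2 tasks active (T1, T2)
Max concurrent = 2


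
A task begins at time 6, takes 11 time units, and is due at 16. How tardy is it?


Completion = start + processing = 6 + 11 = 17
Tardiness = max(0, C - d) = max(0, 17 - 16)
= max(0, 1)
= 1


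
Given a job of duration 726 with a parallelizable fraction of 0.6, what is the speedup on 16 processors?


Amdahl's law: T_p = T × ((1-p) + p/N)
= 726 × ((1-0.6) + 0.6/16)
= 726 × (0.40 + 0.0375)
= 726 × 0.4375
= 317.62
Speedup = 726/317.62
= 2.29×


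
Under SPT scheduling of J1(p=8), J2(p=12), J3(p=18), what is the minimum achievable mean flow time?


SPT order: J1 → J2 → J3
Completion times:
  J1: C=8
  J2: C=20
  J3: C=38
Sum = 66, n = 3
Mean flow = 66/3
= 22.00


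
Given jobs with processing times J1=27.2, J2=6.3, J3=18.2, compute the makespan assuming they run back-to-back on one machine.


Sequential makespan: sum all processing times
= 27.2 + 6.3 + 18.2
= 51.7 time units


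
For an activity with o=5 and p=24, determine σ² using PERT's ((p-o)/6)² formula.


σ² = ((p - o) / 6)² = (p - o)² / 36
= (24 - 5)² / 36
= 19² / 36
= 361 / 36
= 10.0278


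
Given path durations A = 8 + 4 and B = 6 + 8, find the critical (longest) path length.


Path A: 8 + 4 = 12
Path B: 6 + 8 = 14
Critical path = longest = max(12, 14)
= 14 (Path B)


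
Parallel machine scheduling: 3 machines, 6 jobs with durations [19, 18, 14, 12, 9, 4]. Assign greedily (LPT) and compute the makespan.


Jobs (LPT sorted): [19, 18, 14, 12, 9, 4]
Machines: 3
  J=19 → Machine 1 (load: 0+19=19)
  J=18 → Machine 2 (load: 0+18=18)
  J=14 → Machine 3 (load: 0+14=14)
  J=12 → Machine 3 (load: 14+12=26)
  J=9 → Machine 2 (load: 18+9=27)
  J=4 → Machine 1 (load: 19+4=23)
Machine loads: [23, 27, 26]
Makespan = max = 27 time units


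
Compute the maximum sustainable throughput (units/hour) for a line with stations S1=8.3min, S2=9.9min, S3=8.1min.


Bottleneck = longest station time
Station times: [8.3, 9.9, 8.1]
Max = 9.9 min
Rate = 60 / 9.9
= 6.06 units/hour (bottleneck: 9.9min)


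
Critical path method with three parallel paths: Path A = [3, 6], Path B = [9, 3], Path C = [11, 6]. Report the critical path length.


Path A: 3 + 6 = 9
Path B: 9 + 3 = 12
Path C: 11 + 6 = 17
Critical path = longest = max(9, 12, 17)
= 17 (Path C)


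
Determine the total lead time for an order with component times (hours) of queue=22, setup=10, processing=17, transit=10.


Lead time = queue + setup + processing + transit
= 22 + 10 + 17 + 10
= 59 hours


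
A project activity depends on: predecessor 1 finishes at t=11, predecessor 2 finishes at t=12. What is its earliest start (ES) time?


ES = max of all predecessor completion times
Predecessors: [11, 12]
ES = max(11, 12)
= 12


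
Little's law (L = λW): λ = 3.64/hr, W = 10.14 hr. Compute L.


Little's law: L = λ × W
= 3.64 × 10.14
= 36.91


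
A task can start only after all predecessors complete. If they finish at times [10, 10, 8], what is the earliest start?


ES = max of all predecessor completion times
Predecessors: [10, 10, 8]
ES = max(10, 10, 8)
= 10


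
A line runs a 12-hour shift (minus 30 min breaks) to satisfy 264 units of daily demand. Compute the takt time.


Available = 12×60 - 30 = 690 min
Takt time = 690 / 264
= 2.61 min/unit


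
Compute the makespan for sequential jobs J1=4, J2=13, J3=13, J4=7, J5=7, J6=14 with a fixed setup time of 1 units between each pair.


Makespan = Σ processing + (n-1) × setup
= (4 + 13 + 13 + 7 + 7 + 14) + (6-1)×1
= 58 + 5
= 63 time units


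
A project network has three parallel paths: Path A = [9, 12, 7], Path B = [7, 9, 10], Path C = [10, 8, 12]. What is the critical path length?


Path A: 9 + 12 + 7 = 28
Path B: 7 + 9 + 10 = 26
Path C: 10 + 8 + 12 = 30
Critical path = longest = max(28, 26, 30)
= 30 (Path C)


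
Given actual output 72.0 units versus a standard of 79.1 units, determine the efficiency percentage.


Efficiency = (actual / standard) × 100
= (72.0 / 79.1) × 100
= 91.0%


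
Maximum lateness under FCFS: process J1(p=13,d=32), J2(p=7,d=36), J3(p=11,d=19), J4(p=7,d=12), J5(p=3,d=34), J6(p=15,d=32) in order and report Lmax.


Lateness per job (L = C - d):
  J1: C=13, d=32, L=-19
  J2: C=20, d=36, L=-16
  J3: C=31, d=19, L=12
  J4: C=38, d=12, L=26
  J5: C=41, d=34, L=7
  J6: C=56, d=32, L=24
Lmax = max(-19, -16, 12, 26, 7, 24)
= 26


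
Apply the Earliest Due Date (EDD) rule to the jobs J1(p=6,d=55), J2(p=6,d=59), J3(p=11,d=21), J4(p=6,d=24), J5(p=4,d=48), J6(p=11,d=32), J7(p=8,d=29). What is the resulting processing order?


EDD: sort by earliest due date
  J3: d=21, p=11
  J4: d=24, p=6
  J7: d=29, p=8
  J6: d=32, p=11
  J5: d=48, p=4
  J1: d=55, p=6
  J2: d=59, p=6
Order: J3 → J4 → J7 → J6 → J5 → J1 → J2


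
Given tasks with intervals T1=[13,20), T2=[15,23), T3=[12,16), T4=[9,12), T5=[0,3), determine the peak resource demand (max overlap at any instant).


Check each time point for overlaps:
  t=15: 3 tasks active (T1, T2, T3)
Max concurrent = 3


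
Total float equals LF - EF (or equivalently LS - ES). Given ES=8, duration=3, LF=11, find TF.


EF = ES + duration = 8 + 3 = 11
LS = LF - duration = 11 - 3 = 8
Total Float = LF - EF = 11 - 11
(or LS - ES = 8 - 8)
= 0


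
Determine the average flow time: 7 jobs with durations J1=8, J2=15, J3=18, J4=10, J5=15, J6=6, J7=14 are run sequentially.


Completion times:
  J1: completes at 8
  J2: completes at 23
  J3: completes at 41
  J4: completes at 51
  J5: completes at 66
  J6: completes at 72
  J7: completes at 86
Sum = 347
Average = 347/7
= 49.57


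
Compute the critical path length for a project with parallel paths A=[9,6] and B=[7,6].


Path A: 9 + 6 = 15
Path B: 7 + 6 = 13
Critical path = longest = max(15, 13)
= 15 (Path A)


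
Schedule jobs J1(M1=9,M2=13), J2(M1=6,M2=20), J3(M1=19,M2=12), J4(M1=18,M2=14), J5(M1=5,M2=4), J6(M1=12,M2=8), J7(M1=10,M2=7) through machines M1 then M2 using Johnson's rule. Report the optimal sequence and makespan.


Johnson's rule:
Group 1 (M1≤M2, sort by M1): ['J2', 'J1']
Group 2 (M1>M2, sort desc M2): ['J4', 'J3', 'J6', 'J7', 'J5']
Sequence: J2 → J1 → J4 → J3 → J6 → J7 → J5
Makespan calculation:
  J2: M1 done=6, M2 done=26
  J1: M1 done=15, M2 done=39
  J4: M1 done=33, M2 done=53
  J3: M1 done=52, M2 done=65
  J6: M1 done=64, M2 done=73
  J7: M1 done=74, M2 done=81
  J5: M1 done=79, M2 done=85
= Sequence: J2 → J1 → J4 → J3 → J6 → J7 → J5, Makespan: 85


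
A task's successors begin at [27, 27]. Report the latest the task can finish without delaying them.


LF = min of all successor start times
Successors start at: [27, 27]
LF = min(27, 27)
= 27


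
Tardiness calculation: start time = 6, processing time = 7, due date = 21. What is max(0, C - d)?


Completion = start + processing = 6 + 7 = 13
Tardiness = max(0, C - d) = max(0, 13 - 21)
= max(0, -8)
= 0


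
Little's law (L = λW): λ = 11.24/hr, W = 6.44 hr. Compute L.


Little's law: L = λ × W
= 11.24 × 6.44
= 72.39


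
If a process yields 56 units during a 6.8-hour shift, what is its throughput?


Throughput = units / time
= 56 / 6.8
= 8.2 units/hour


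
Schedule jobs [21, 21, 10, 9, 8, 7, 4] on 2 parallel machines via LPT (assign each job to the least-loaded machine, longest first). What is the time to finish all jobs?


Jobs (LPT sorted): [21, 21, 10, 9, 8, 7, 4]
Machines: 2
  J=21 → Machine 1 (load: 0+21=21)
  J=21 → Machine 2 (load: 0+21=21)
  J=10 → Machine 1 (load: 21+10=31)
  J=9 → Machine 2 (load: 21+9=30)
  J=8 → Machine 2 (load: 30+8=38)
  J=7 → Machine 1 (load: 31+7=38)
  J=4 → Machine 1 (load: 38+4=42)
Machine loads: [42, 38]
Makespan = max = 42 time units


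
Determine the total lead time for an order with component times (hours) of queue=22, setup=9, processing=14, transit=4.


Lead time = queue + setup + processing + transit
= 22 + 9 + 14 + 4
= 49 hours


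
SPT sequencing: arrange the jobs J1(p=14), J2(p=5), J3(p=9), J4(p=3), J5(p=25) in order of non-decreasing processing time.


SPT: sort by shortest processing time
  J4: p=3
  J2: p=5
  J3: p=9
  J1: p=14
  J5: p=25
Order: J4 → J2 → J3 → J1 → J5


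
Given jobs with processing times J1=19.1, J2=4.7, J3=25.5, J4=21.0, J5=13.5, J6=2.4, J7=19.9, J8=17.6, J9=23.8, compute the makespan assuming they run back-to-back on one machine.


Sequential makespan: sum all processing times
= 19.1 + 4.7 + 25.5 + 21.0 + 13.5 + 2.4 + 19.9 + 17.6 + 23.8
= 147.5 time units


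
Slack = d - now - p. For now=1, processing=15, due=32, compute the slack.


Slack = due - current_time - processing
= 32 - 1 - 15
= 16


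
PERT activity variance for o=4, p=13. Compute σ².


σ² = ((p - o) / 6)² = (p - o)² / 36
= (13 - 4)² / 36
= 9² / 36
= 81 / 36
= 2.2500


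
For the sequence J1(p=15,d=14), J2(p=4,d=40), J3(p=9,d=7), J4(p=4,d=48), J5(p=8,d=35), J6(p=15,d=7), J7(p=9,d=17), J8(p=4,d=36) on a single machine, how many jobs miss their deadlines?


Completion vs due date:
  J1: C=15, d=14 → TARDY
  J2: C=19, d=40 → on time
  J3: C=28, d=7 → TARDY
  J4: C=32, d=48 → on time
  J5: C=40, d=35 → TARDY
  J6: C=55, d=7 → TARDY
  J7: C=64, d=17 → TARDY
  J8: C=68, d=36 → TARDY
Tardy jobs: J1, J3, J5, J6, J7, J8
Count = 6


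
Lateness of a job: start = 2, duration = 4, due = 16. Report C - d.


Completion = 2 + 4 = 6
Lateness = C - d = 6 - 16
= -10


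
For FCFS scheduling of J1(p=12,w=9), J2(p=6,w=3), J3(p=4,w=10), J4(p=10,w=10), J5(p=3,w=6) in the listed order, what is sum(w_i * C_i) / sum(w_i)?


Completion times:
  J1: C=12, w×C=9×12=108
  J2: C=18, w×C=3×18=54
  J3: C=22, w×C=10×22=220
  J4: C=32, w×C=10×32=320
  J5: C=35, w×C=6×35=210
Sum w×C = 912
Sum w = 38
Weighted avg = 912/38
= 24.00


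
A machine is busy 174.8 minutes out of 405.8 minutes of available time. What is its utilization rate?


Utilization = busy / total × 100
= 174.8 / 405.8 × 100
= 43.1%


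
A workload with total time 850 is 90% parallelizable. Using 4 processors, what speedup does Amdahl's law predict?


Amdahl's law: T_p = T × ((1-p) + p/N)
= 850 × ((1-0.9) + 0.9/4)
= 850 × (0.10 + 0.2250)
= 850 × 0.3250
= 276.25
Speedup = 850/276.25
= 3.08×


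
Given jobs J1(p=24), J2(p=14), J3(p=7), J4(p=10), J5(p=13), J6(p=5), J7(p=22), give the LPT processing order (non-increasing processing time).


LPT: sort by longest processing time first
  J1: p=24
  J7: p=22
  J2: p=14
  J5: p=13
  J4: p=10
  J3: p=7
  J6: p=5
Order: J1 → J7 → J2 → J5 → J4 → J3 → J6


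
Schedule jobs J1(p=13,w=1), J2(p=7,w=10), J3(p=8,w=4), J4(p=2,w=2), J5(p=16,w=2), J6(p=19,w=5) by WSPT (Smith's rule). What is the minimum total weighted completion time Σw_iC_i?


WSPT order (by p/w): J2 → J4 → J3 → J6 → J5 → J1
  J2: C=7, w·C=10×7=70
  J4: C=9, w·C=2×9=18
  J3: C=17, w·C=4×17=68
  J6: C=36, w·C=5×36=180
  J5: C=52, w·C=2×52=104
  J1: C=65, w·C=1×65=65
Σ w·C = 505
= 505


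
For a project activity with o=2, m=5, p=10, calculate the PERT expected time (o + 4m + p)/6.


te = (o + 4m + p) / 6
= (2 + 4×5 + 10) / 6
= (2 + 20 + 10) / 6
= 32 / 6
= 5.33


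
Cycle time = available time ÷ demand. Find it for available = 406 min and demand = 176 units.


Cycle time = available time / demand
= 406 / 176
= 2.31 min/unit


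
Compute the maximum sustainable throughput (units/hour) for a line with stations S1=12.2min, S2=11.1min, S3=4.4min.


Bottleneck = longest station time
Station times: [12.2, 11.1, 4.4]
Max = 12.2 min
Rate = 60 / 12.2
= 4.92 units/hour (bottleneck: 12.2min)


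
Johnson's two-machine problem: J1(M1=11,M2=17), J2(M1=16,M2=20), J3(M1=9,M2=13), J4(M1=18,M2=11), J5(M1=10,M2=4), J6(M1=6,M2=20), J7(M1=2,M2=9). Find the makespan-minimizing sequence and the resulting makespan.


Johnson's rule:
Group 1 (M1≤M2, sort by M1): ['J7', 'J6', 'J3', 'J1', 'J2']
Group 2 (M1>M2, sort desc M2): ['J4', 'J5']
Sequence: J7 → J6 → J3 → J1 → J2 → J4 → J5
Makespan calculation:
  J7: M1 done=2, M2 done=11
  J6: M1 done=8, M2 done=31
  J3: M1 done=17, M2 done=44
  J1: M1 done=28, M2 done=61
  J2: M1 done=44, M2 done=81
  J4: M1 done=62, M2 done=92
  J5: M1 done=72, M2 done=96
= Sequence: J7 → J6 → J3 → J1 → J2 → J4 → J5, Makespan: 96


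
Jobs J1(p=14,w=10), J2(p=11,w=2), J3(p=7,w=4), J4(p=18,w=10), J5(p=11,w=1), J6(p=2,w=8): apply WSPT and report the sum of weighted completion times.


WSPT order (by p/w): J6 → J1 → J3 → J4 → J2 → J5
  J6: C=2, w·C=8×2=16
  J1: C=16, w·C=10×16=160
  J3: C=23, w·C=4×23=92
  J4: C=41, w·C=10×41=410
  J2: C=52, w·C=2×52=104
  J5: C=63, w·C=1×63=63
Σ w·C = 845
= 845


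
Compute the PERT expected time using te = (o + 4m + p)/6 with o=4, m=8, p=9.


te = (o + 4m + p) / 6
= (4 + 4×8 + 9) / 6
= (4 + 32 + 9) / 6
= 45 / 6
= 7.50


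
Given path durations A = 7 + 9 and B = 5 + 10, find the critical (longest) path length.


Path A: 7 + 9 = 16
Path B: 5 + 10 = 15
Critical path = longest = max(16, 15)
= 16 (Path A)


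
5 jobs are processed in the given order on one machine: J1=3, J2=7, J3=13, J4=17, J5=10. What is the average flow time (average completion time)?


Completion times:
  J1: completes at 3
  J2: completes at 10
  J3: completes at 23
  J4: completes at 40
  J5: completes at 50
Sum = 126
Average = 126/5
= 25.20


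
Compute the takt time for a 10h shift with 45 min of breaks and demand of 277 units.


Available = 10×60 - 45 = 555 min
Takt time = 555 / 277
= 2.00 min/unit


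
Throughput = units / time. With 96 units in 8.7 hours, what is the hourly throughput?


Throughput = units / time
= 96 / 8.7
= 11.0 units/hour


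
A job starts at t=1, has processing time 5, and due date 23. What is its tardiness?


Completion = start + processing = 1 + 5 = 6
Tardiness = max(0, C - d) = max(0, 6 - 23)
= max(0, -17)
= 0


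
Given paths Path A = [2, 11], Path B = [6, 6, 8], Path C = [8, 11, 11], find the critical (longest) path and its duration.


Path A: 2 + 11 = 13
Path B: 6 + 6 + 8 = 20
Path C: 8 + 11 + 11 = 30
Critical path = longest = max(13, 20, 30)
= 30 (Path C)


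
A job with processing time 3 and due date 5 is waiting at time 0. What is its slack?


Slack = due - current_time - processing
= 5 - 0 - 3
= 2


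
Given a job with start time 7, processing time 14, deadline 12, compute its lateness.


Completion = 7 + 14 = 21
Lateness = C - d = 21 - 12
= 9


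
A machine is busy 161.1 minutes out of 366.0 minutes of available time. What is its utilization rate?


Utilization = busy / total × 100
= 161.1 / 366.0 × 100
= 44.0%


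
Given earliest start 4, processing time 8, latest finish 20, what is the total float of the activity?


EF = ES + duration = 4 + 8 = 12
LS = LF - duration = 20 - 8 = 12
Total Float = LF - EF = 20 - 12
(or LS - ES = 12 - 4)
= 8


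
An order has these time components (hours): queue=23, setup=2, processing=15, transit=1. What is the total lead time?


Lead time = queue + setup + processing + transit
= 23 + 2 + 15 + 1
= 41 hours


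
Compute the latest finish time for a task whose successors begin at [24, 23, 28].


LF = min of all successor start times
Successors start at: [24, 23, 28]
LF = min(24, 23, 28)
= 23


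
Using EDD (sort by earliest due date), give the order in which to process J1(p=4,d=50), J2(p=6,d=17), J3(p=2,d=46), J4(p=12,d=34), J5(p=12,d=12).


EDD: sort by earliest due date
  J5: d=12, p=12
  J2: d=17, p=6
  J4: d=34, p=12
  J3: d=46, p=2
  J1: d=50, p=4
Order: J5 → J2 → J4 → J3 → J1


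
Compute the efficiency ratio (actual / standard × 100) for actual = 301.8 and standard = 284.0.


Efficiency = (actual / standard) × 100
= (301.8 / 284.0) × 100
= 106.3%


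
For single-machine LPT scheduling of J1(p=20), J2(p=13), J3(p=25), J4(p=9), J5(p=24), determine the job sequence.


LPT: sort by longest processing time first
  J3: p=25
  J5: p=24
  J1: p=20
  J2: p=13
  J4: p=9
Order: J3 → J5 → J1 → J2 → J4


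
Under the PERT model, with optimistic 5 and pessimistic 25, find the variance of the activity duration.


σ² = ((p - o) / 6)² = (p - o)² / 36
= (25 - 5)² / 36
= 20² / 36
= 400 / 36
= 11.1111


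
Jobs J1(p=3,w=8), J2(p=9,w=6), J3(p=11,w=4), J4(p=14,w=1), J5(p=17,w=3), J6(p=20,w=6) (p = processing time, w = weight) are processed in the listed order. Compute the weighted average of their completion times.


Completion times:
  J1: C=3, w×C=8×3=24
  J2: C=12, w×C=6×12=72
  J3: C=23, w×C=4×23=92
  J4: C=37, w×C=1×37=37
  J5: C=54, w×C=3×54=162
  J6: C=74, w×C=6×74=444
Sum w×C = 831
Sum w = 28
Weighted avg = 831/28
= 29.68


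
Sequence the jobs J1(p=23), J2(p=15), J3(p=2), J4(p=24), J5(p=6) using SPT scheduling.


SPT: sort by shortest processing time
  J3: p=2
  J5: p=6
  J2: p=15
  J1: p=23
  J4: p=24
Order: J3 → J5 → J2 → J1 → J4


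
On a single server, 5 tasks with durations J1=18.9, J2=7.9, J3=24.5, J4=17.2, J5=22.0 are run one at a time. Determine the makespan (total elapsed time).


Sequential makespan: sum all processing times
= 18.9 + 7.9 + 24.5 + 17.2 + 22.0
= 90.5 time units


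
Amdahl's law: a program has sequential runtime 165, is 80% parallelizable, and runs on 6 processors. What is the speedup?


Amdahl's law: T_p = T × ((1-p) + p/N)
= 165 × ((1-0.8) + 0.8/6)
= 165 × (0.20 + 0.1333)
= 165 × 0.3333
= 55.00
Speedup = 165/55.00
= 3.00×


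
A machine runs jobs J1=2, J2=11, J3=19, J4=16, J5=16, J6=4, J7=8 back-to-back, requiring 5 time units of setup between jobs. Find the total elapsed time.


Makespan = Σ processing + (n-1) × setup
= (2 + 11 + 19 + 16 + 16 + 4 + 8) + (7-1)×5
= 76 + 30
= 106 time units


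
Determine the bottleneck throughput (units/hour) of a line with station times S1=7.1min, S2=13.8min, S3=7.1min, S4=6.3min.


Bottleneck = longest station time
Station times: [7.1, 13.8, 7.1, 6.3]
Max = 13.8 min
Rate = 60 / 13.8
= 4.35 units/hour (bottleneck: 13.8min)


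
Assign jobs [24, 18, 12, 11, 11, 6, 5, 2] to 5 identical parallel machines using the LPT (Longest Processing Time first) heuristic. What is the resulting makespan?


Jobs (LPT sorted): [24, 18, 12, 11, 11, 6, 5, 2]
Machines: 5
  J=24 → Machine 1 (load: 0+24=24)
  J=18 → Machine 2 (load: 0+18=18)
  J=12 → Machine 3 (load: 0+12=12)
  J=11 → Machine 4 (load: 0+11=11)
  J=11 → Machine 5 (load: 0+11=11)
  J=6 → Machine 4 (load: 11+6=17)
  J=5 → Machine 5 (load: 11+5=16)
  J=2 → Machine 3 (load: 12+2=14)
Machine loads: [24, 18, 14, 17, 16]
Makespan = max = 24 time units


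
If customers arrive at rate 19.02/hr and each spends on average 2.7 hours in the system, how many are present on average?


Little's law: L = λ × W
= 19.02 × 2.7
= 51.35


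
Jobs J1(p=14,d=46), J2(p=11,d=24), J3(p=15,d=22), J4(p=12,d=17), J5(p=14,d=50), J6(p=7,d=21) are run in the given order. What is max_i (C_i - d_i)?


Lateness per job (L = C - d):
  J1: C=14, d=46, L=-32
  J2: C=25, d=24, L=1
  J3: C=40, d=22, L=18
  J4: C=52, d=17, L=35
  J5: C=66, d=50, L=16
  J6: C=73, d=21, L=52
Lmax = max(-32, 1, 18, 35, 16, 52)
= 52


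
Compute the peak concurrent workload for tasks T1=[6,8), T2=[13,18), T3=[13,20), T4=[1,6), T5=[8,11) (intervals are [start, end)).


Check each time point for overlaps:
  t=13: 2 tasks active (T2, T3)
Max concurrent = 2


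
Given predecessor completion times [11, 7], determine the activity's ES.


ES = max of all predecessor completion times
Predecessors: [11, 7]
ES = max(11, 7)
= 11


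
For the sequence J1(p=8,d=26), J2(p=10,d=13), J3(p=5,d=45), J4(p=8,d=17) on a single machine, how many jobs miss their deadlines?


Completion vs due date:
  J1: C=8, d=26 → on time
  J2: C=18, d=13 → TARDY
  J3: C=23, d=45 → on time
  J4: C=31, d=17 → TARDY
Tardy jobs: J2, J4
Count = 2


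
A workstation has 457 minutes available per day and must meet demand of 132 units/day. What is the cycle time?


Cycle time = available time / demand
= 457 / 132
= 3.46 min/unit


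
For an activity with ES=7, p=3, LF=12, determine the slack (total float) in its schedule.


EF = ES + duration = 7 + 3 = 10
LS = LF - duration = 12 - 3 = 9
Total Float = LF - EF = 12 - 10
(or LS - ES = 9 - 7)
= 2


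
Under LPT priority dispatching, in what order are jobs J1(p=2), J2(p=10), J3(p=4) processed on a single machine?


LPT: sort by longest processing time first
  J2: p=10
  J3: p=4
  J1: p=2
Order: J2 → J3 → J1


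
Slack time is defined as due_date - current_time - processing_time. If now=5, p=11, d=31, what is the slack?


Slack = due - current_time - processing
= 31 - 5 - 11
= 15


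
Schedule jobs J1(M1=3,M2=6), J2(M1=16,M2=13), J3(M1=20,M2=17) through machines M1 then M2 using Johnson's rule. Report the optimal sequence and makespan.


Johnson's rule:
Group 1 (M1≤M2, sort by M1): ['J1']
Group 2 (M1>M2, sort desc M2): ['J3', 'J2']
Sequence: J1 → J3 → J2
Makespan calculation:
  J1: M1 done=3, M2 done=9
  J3: M1 done=23, M2 done=40
  J2: M1 done=39, M2 done=53
= Sequence: J1 → J3 → J2, Makespan: 53


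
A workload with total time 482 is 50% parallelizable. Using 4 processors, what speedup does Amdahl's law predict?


Amdahl's law: T_p = T × ((1-p) + p/N)
= 482 × ((1-0.5) + 0.5/4)
= 482 × (0.50 + 0.1250)
= 482 × 0.6250
= 301.25
Speedup = 482/301.25
= 1.60×


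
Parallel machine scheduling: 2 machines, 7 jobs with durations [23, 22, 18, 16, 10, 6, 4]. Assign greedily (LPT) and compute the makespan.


Jobs (LPT sorted): [23, 22, 18, 16, 10, 6, 4]
Machines: 2
  J=23 → Machine 1 (load: 0+23=23)
  J=22 → Machine 2 (load: 0+22=22)
  J=18 → Machine 2 (load: 22+18=40)
  J=16 → Machine 1 (load: 23+16=39)
  J=10 → Machine 1 (load: 39+10=49)
  J=6 → Machine 2 (load: 40+6=46)
  J=4 → Machine 2 (load: 46+4=50)
Machine loads: [49, 50]
Makespan = max = 50 time units


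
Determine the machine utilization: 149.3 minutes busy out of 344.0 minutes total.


Utilization = busy / total × 100
= 149.3 / 344.0 × 100
= 43.4%


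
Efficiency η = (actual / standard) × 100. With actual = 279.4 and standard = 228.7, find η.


Efficiency = (actual / standard) × 100
= (279.4 / 228.7) × 100
= 122.2%


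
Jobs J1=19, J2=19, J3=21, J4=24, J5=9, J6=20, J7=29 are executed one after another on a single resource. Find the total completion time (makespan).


Sequential makespan: sum all processing times
= 19 + 19 + 21 + 24 + 9 + 20 + 29
= 141 time units


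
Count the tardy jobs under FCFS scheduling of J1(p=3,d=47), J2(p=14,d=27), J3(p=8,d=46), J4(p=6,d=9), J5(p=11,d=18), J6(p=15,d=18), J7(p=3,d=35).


Completion vs due date:
  J1: C=3, d=47 → on time
  J2: C=17, d=27 → on time
  J3: C=25, d=46 → on time
  J4: C=31, d=9 → TARDY
  J5: C=42, d=18 → TARDY
  J6: C=57, d=18 → TARDY
  J7: C=60, d=35 → TARDY
Tardy jobs: J4, J5, J6, J7
Count = 4


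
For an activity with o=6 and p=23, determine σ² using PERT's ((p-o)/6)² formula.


σ² = ((p - o) / 6)² = (p - o)² / 36
= (23 - 6)² / 36
= 17² / 36
= 289 / 36
= 8.0278


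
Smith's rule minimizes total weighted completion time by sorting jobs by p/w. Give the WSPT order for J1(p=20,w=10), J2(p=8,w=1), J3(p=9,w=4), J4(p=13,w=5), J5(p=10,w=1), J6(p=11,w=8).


WSPT (Smith's rule): sort by p/w ascending
  J6: p/w = 11/8 = 1.375
  J1: p/w = 20/10 = 2.000
  J3: p/w = 9/4 = 2.250
  J4: p/w = 13/5 = 2.600
  J2: p/w = 8/1 = 8.000
  J5: p/w = 10/1 = 10.000
Order: J6 → J1 → J3 → J4 → J2 → J5


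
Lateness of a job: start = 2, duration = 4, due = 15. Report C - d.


Completion = 2 + 4 = 6
Lateness = C - d = 6 - 15
= -9


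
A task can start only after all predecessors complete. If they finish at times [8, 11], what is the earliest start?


ES = max of all predecessor completion times
Predecessors: [8, 11]
ES = max(8, 11)
= 11


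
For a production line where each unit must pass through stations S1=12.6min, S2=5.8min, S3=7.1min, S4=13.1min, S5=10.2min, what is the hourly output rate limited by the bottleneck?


Bottleneck = longest station time
Station times: [12.6, 5.8, 7.1, 13.1, 10.2]
Max = 13.1 min
Rate = 60 / 13.1
= 4.58 units/hour (bottleneck: 13.1min)


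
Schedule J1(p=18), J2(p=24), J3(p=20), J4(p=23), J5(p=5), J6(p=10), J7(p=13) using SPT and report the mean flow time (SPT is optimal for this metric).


SPT order: J5 → J6 → J7 → J1 → J3 → J4 → J2
Completion times:
  J5: C=5
  J6: C=15
  J7: C=28
  J1: C=46
  J3: C=66
  J4: C=89
  J2: C=113
Sum = 362, n = 7
Mean flow = 362/7
= 51.71


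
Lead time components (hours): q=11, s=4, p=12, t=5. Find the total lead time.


Lead time = queue + setup + processing + transit
= 11 + 4 + 12 + 5
= 32 hours


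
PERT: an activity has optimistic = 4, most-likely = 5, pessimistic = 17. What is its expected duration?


te = (o + 4m + p) / 6
= (4 + 4×5 + 17) / 6
= (4 + 20 + 17) / 6
= 41 / 6
= 6.83


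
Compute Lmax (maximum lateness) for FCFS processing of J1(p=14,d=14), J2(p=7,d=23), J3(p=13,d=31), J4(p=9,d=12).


Lateness per job (L = C - d):
  J1: C=14, d=14, L=0
  J2: C=21, d=23, L=-2
  J3: C=34, d=31, L=3
  J4: C=43, d=12, L=31
Lmax = max(0, -2, 3, 31)
= 31


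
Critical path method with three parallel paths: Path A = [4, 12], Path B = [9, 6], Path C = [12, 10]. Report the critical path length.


Path A: 4 + 12 = 16
Path B: 9 + 6 = 15
Path C: 12 + 10 = 22
Critical path = longest = max(16, 15, 22)
= 22 (Path C)


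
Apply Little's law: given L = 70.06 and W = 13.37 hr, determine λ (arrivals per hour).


Little's law: L = λW → λ = L / W
= 70.06 / 13.37
= 5.24 per hour


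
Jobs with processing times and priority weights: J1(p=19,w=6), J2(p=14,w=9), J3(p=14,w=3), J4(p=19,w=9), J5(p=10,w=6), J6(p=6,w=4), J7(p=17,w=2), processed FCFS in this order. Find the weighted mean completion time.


Completion times:
  J1: C=19, w×C=6×19=114
  J2: C=33, w×C=9×33=297
  J3: C=47, w×C=3×47=141
  J4: C=66, w×C=9×66=594
  J5: C=76, w×C=6×76=456
  J6: C=82, w×C=4×82=328
  J7: C=99, w×C=2×99=198
Sum w×C = 2128
Sum w = 39
Weighted avg = 2128/39
= 54.56


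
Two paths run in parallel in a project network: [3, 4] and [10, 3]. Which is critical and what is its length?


Path A: 3 + 4 = 7
Path B: 10 + 3 = 13
Critical path = longest = max(7, 13)
= 13 (Path B)


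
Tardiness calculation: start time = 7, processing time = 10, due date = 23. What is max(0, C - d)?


Completion = start + processing = 7 + 10 = 17
Tardiness = max(0, C - d) = max(0, 17 - 23)
= max(0, -6)
= 0


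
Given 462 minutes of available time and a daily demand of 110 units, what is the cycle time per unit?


Cycle time = available time / demand
= 462 / 110
= 4.20 min/unit


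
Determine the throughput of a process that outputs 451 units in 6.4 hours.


Throughput = units / time
= 451 / 6.4
= 70.5 units/hour


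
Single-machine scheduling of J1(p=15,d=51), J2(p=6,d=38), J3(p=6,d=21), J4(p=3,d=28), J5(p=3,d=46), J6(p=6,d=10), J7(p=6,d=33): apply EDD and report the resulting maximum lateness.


EDD order: J6 → J3 → J4 → J7 → J2 → J5 → J1
Completion and lateness:
  J6: C=6, d=10, L=6-10=-4
  J3: C=12, d=21, L=12-21=-9
  J4: C=15, d=28, L=15-28=-13
  J7: C=21, d=33, L=21-33=-12
  J2: C=27, d=38, L=27-38=-11
  J5: C=30, d=46, L=30-46=-16
  J1: C=45, d=51, L=45-51=-6
Lmax = max(-4, -9, -13, -12, -11, -16, -6)
= -4


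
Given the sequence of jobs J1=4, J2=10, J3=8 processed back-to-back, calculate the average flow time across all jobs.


Completion times:
  J1: completes at 4
  J2: completes at 14
  J3: completes at 22
Sum = 40
Average = 40/3
= 13.33


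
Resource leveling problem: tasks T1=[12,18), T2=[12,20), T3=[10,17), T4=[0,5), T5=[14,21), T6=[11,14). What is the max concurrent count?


Check each time point for overlaps:
  t=12: 4 tasks active (T1, T2, T3, T6)
Max concurrent = 4


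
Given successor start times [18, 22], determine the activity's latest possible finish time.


LF = min of all successor start times
Successors start at: [18, 22]
LF = min(18, 22)
= 18


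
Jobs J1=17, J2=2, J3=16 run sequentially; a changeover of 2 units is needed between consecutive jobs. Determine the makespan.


Makespan = Σ processing + (n-1) × setup
= (17 + 2 + 16) + (3-1)×2
= 35 + 4
= 39 time units


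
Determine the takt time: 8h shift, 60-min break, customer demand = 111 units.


Available = 8×60 - 60 = 420 min
Takt time = 420 / 111
= 3.78 min/unit


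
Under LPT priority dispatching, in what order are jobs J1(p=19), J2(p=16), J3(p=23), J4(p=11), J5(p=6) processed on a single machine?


LPT: sort by longest processing time first
  J3: p=23
  J1: p=19
  J2: p=16
  J4: p=11
  J5: p=6
Order: J3 → J1 → J2 → J4 → J5


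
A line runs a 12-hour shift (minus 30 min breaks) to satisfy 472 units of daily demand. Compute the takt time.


Available = 12×60 - 30 = 690 min
Takt time = 690 / 472
= 1.46 min/unit


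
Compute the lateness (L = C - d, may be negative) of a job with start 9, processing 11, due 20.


Completion = 9 + 11 = 20
Lateness = C - d = 20 - 20
= 0


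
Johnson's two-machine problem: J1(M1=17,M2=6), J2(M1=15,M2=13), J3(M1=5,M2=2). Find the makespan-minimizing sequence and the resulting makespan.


Johnson's rule:
Group 1 (M1≤M2, sort by M1): []
Group 2 (M1>M2, sort desc M2): ['J2', 'J1', 'J3']
Sequence: J2 → J1 → J3
Makespan calculation:
  J2: M1 done=15, M2 done=28
  J1: M1 done=32, M2 done=38
  J3: M1 done=37, M2 done=40
= Sequence: J2 → J1 → J3, Makespan: 40


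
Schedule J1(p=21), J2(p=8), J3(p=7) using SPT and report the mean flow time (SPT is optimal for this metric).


SPT order: J3 → J2 → J1
Completion times:
  J3: C=7
  J2: C=15
  J1: C=36
Sum = 58, n = 3
Mean flow = 58/3
= 19.33


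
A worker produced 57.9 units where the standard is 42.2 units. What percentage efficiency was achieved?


Efficiency = (actual / standard) × 100
= (57.9 / 42.2) × 100
= 137.2%


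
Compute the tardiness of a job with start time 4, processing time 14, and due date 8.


Completion = start + processing = 4 + 14 = 18
Tardiness = max(0, C - d) = max(0, 18 - 8)
= max(0, 10)
= 10


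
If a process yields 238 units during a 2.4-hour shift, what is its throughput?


Throughput = units / time
= 238 / 2.4
= 99.2 units/hour


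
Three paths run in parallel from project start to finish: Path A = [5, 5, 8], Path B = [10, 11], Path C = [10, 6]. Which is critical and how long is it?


Path A: 5 + 5 + 8 = 18
Path B: 10 + 11 = 21
Path C: 10 + 6 = 16
Critical path = longest = max(18, 21, 16)
= 21 (Path B)


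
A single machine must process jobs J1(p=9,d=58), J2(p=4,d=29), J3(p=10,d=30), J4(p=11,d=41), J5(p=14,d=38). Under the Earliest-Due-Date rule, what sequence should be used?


EDD: sort by earliest due date
  J2: d=29, p=4
  J3: d=30, p=10
  J5: d=38, p=14
  J4: d=41, p=11
  J1: d=58, p=9
Order: J2 → J3 → J5 → J4 → J1


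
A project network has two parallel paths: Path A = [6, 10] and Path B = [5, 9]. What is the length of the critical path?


Path A: 6 + 10 = 16
Path B: 5 + 9 = 14
Critical path = longest = max(16, 14)
= 16 (Path A)


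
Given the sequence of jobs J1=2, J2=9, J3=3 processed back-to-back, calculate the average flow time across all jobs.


Completion times:
  J1: completes at 2
  J2: completes at 11
  J3: completes at 14
Sum = 27
Average = 27/3
= 9.00


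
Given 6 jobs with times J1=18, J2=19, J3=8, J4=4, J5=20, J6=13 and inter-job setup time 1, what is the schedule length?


Makespan = Σ processing + (n-1) × setup
= (18 + 19 + 8 + 4 + 20 + 13) + (6-1)×1
= 82 + 5
= 87 time units


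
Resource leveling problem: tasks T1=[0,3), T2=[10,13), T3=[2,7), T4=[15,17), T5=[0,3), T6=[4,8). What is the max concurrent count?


Check each time point for overlaps:
  t=2: 3 tasks active (T1, T3, T5)
Max concurrent = 3


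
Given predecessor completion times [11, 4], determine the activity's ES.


ES = max of all predecessor completion times
Predecessors: [11, 4]
ES = max(11, 4)
= 11


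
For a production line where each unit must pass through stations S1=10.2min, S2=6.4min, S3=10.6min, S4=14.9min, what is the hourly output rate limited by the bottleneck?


Bottleneck = longest station time
Station times: [10.2, 6.4, 10.6, 14.9]
Max = 14.9 min
Rate = 60 / 14.9
= 4.03 units/hour (bottleneck: 14.9min)


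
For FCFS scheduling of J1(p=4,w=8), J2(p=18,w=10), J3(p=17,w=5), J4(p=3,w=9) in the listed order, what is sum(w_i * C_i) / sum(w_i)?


Completion times:
  J1: C=4, w×C=8×4=32
  J2: C=22, w×C=10×22=220
  J3: C=39, w×C=5×39=195
  J4: C=42, w×C=9×42=378
Sum w×C = 825
Sum w = 32
Weighted avg = 825/32
= 25.78


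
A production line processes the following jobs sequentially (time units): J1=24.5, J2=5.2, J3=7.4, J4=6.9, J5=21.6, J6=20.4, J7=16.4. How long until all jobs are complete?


Sequential makespan: sum all processing times
= 24.5 + 5.2 + 7.4 + 6.9 + 21.6 + 20.4 + 16.4
= 102.4 time units


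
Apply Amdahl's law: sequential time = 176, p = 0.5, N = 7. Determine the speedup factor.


Amdahl's law: T_p = T × ((1-p) + p/N)
= 176 × ((1-0.5) + 0.5/7)
= 176 × (0.50 + 0.0714)
= 176 × 0.5714
= 100.57
Speedup = 176/100.57
= 1.75×


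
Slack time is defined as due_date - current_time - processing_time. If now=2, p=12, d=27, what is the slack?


Slack = due - current_time - processing
= 27 - 2 - 12
= 13


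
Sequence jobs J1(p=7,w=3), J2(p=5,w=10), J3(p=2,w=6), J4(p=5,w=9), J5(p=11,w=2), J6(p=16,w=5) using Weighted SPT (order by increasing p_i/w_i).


WSPT (Smith's rule): sort by p/w ascending
  J3: p/w = 2/6 = 0.333
  J2: p/w = 5/10 = 0.500
  J4: p/w = 5/9 = 0.556
  J1: p/w = 7/3 = 2.333
  J6: p/w = 16/5 = 3.200
  J5: p/w = 11/2 = 5.500
Order: J3 → J2 → J4 → J1 → J6 → J5


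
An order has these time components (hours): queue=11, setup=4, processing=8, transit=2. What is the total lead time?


Lead time = queue + setup + processing + transit
= 11 + 4 + 8 + 2
= 25 hours


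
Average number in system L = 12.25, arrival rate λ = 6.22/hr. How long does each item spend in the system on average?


Little's law: L = λW → W = L / λ
= 12.25 / 6.22
= 1.97 hours


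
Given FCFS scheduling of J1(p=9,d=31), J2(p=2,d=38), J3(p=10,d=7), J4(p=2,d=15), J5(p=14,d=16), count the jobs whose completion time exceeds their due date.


Completion vs due date:
  J1: C=9, d=31 → on time
  J2: C=11, d=38 → on time
  J3: C=21, d=7 → TARDY
  J4: C=23, d=15 → TARDY
  J5: C=37, d=16 → TARDY
Tardy jobs: J3, J4, J5
Count = 3


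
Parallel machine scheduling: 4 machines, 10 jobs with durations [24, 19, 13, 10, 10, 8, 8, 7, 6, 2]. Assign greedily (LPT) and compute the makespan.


Jobs (LPT sorted): [24, 19, 13, 10, 10, 8, 8, 7, 6, 2]
Machines: 4
  J=24 → Machine 1 (load: 0+24=24)
  J=19 → Machine 2 (load: 0+19=19)
  J=13 → Machine 3 (load: 0+13=13)
  J=10 → Machine 4 (load: 0+10=10)
  J=10 → Machine 4 (load: 10+10=20)
  J=8 → Machine 3 (load: 13+8=21)
  J=8 → Machine 2 (load: 19+8=27)
  J=7 → Machine 4 (load: 20+7=27)
  J=6 → Machine 3 (load: 21+6=27)
  J=2 → Machine 1 (load: 24+2=26)
Machine loads: [26, 27, 27, 27]
Makespan = max = 27 time units


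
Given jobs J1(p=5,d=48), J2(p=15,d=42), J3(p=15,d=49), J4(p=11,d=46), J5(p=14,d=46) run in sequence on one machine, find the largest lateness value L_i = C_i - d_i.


Lateness per job (L = C - d):
  J1: C=5, d=48, L=-43
  J2: C=20, d=42, L=-22
  J3: C=35, d=49, L=-14
  J4: C=46, d=46, L=0
  J5: C=60, d=46, L=14
Lmax = max(-43, -22, -14, 0, 14)
= 14


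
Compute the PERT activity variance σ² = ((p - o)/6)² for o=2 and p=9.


σ² = ((p - o) / 6)² = (p - o)² / 36
= (9 - 2)² / 36
= 7² / 36
= 49 / 36
= 1.3611


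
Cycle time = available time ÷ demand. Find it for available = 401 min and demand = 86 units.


Cycle time = available time / demand
= 401 / 86
= 4.66 min/unit


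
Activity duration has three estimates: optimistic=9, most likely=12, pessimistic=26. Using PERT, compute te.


te = (o + 4m + p) / 6
= (9 + 4×12 + 26) / 6
= (9 + 48 + 26) / 6
= 83 / 6
= 13.83


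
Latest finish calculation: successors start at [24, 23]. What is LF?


LF = min of all successor start times
Successors start at: [24, 23]
LF = min(24, 23)
= 23


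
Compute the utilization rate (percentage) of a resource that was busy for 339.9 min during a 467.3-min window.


Utilization = busy / total × 100
= 339.9 / 467.3 × 100
= 72.7%


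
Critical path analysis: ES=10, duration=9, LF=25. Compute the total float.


EF = ES + duration = 10 + 9 = 19
LS = LF - duration = 25 - 9 = 16
Total Float = LF - EF = 25 - 19
(or LS - ES = 16 - 10)
= 6


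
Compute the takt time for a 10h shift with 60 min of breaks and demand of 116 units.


Available = 10×60 - 60 = 540 min
Takt time = 540 / 116
= 4.66 min/unit


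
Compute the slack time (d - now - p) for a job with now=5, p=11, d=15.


Slack = due - current_time - processing
= 15 - 5 - 11
= -1


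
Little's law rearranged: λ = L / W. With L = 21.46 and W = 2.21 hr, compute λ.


Little's law: L = λW → λ = L / W
= 21.46 / 2.21
= 9.71 per hour


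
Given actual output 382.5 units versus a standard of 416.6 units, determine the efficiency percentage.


Efficiency = (actual / standard) × 100
= (382.5 / 416.6) × 100
= 91.8%


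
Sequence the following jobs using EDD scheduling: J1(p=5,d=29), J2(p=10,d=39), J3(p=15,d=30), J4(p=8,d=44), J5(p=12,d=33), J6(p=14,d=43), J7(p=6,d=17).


EDD: sort by earliest due date
  J7: d=17, p=6
  J1: d=29, p=5
  J3: d=30, p=15
  J5: d=33, p=12
  J2: d=39, p=10
  J6: d=43, p=14
  J4: d=44, p=8
Order: J7 → J1 → J3 → J5 → J2 → J6 → J4


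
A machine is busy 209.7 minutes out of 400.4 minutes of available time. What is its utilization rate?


Utilization = busy / total × 100
= 209.7 / 400.4 × 100
= 52.4%


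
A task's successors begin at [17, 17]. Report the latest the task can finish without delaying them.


LF = min of all successor start times
Successors start at: [17, 17]
LF = min(17, 17)
= 17


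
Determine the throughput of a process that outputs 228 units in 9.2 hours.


Throughput = units / time
= 228 / 9.2
= 24.8 units/hour


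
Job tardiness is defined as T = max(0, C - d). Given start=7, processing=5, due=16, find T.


Completion = start + processing = 7 + 5 = 12
Tardiness = max(0, C - d) = max(0, 12 - 16)
= max(0, -4)
= 0
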